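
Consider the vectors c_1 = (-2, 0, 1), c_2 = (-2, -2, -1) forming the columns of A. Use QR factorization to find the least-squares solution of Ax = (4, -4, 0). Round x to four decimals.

c_1 = (-2, 0, 1); ‖c_1‖ = 2.2361, so e_1 = (-0.8944, 0.0000, 0.4472).
e_1·c_2 = (-0.8944)·(-2) + 0.0000·(-2) + 0.4472·(-1) = 1.3416.
u_2 = c_2 − 1.3416·e_1 = (-0.8000, -2.0000, -1.6000).
‖u_2‖ = 2.6833, so e_2 = (-0.2981, -0.7454, -0.5963).
Qᵀb = (-3.5777, 1.7889).
Back-substitute: x_2 = 1.7889/2.6833 = 0.6667.
x_1 = (-3.5777 − 1.3416·0.6667)/2.2361 = -2.0000.

x = (-2.0000, 0.6667)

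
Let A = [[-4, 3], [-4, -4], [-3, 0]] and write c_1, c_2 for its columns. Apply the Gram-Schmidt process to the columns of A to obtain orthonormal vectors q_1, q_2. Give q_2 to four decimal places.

q_2 = (0.6834, -0.7277, 0.0590)

c_1 = (-4, -4, -3); ‖c_1‖ = 6.4031, so q_1 = (-0.6247, -0.6247, -0.4685).
q_1·c_2 = (-0.6247)·3 + (-0.6247)·(-4) + (-0.4685)·0 = 0.6247.
u_2 = c_2 − 0.6247·q_1 = (3.3902, -3.6098, 0.2927).
‖u_2‖ = 4.9608, so q_2 = (0.6834, -0.7277, 0.0590).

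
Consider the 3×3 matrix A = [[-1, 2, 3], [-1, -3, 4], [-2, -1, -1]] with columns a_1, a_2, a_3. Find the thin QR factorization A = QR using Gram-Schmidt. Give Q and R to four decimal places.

a_1 = (-1, -1, -2); ‖a_1‖ = 2.4495, so e_1 = (-0.4082, -0.4082, -0.8165).
e_1·a_2 = (-0.4082)·2 + (-0.4082)·(-3) + (-0.8165)·(-1) = 1.2247.
u_2 = a_2 − 1.2247·e_1 = (2.5000, -2.5000, 0.0000).
‖u_2‖ = 3.5355, so e_2 = (0.7071, -0.7071, 0.0000).
e_1·a_3 = (-0.4082)·3 + (-0.4082)·4 + (-0.8165)·(-1) = -2.0412; e_2·a_3 = 0.7071·3 + (-0.7071)·4 + 0.0000·(-1) = -0.7071.
u_3 = a_3 + 2.0412·e_1 + 0.7071·e_2 = (2.6667, 2.6667, -2.6667).
‖u_3‖ = 4.6188, so e_3 = (0.5774, 0.5774, -0.5774).

Q = [[-0.4082, 0.7071, 0.5774], [-0.4082, -0.7071, 0.5774], [-0.8165, 0.0000, -0.5774]], R = [[2.4495, 1.2247, -2.0412], [0.0000, 3.5355, -0.7071], [0.0000, 0.0000, 4.6188]]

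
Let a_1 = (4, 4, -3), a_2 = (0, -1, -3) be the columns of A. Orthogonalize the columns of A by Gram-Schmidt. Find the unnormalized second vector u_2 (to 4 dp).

u_2 = (-0.4878, -1.4878, -2.6341)

e_1 = a_1/‖a_1‖ = (4, 4, -3)/6.4031 = (0.6247, 0.6247, -0.4685).
r_{12} = e_1·a_2 = 0.7809.
u_2 = a_2 − 0.7809·e_1 = (-0.4878, -1.4878, -2.6341).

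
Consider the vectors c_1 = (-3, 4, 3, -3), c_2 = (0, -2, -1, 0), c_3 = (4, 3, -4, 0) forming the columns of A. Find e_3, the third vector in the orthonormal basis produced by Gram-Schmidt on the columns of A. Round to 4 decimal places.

e_3 = (0.2718, 0.3638, -0.7275, -0.5143)

c_1 = (-3, 4, 3, -3); ‖c_1‖ = 6.5574, so e_1 = (-0.4575, 0.6100, 0.4575, -0.4575).
e_1·c_2 = (-0.4575)·0 + 0.6100·(-2) + 0.4575·(-1) + (-0.4575)·0 = -1.6775.
u_2 = c_2 + 1.6775·e_1 = (-0.7674, -0.9767, -0.2326, -0.7674).
‖u_2‖ = 1.4785, so e_2 = (-0.5191, -0.6606, -0.1573, -0.5191).
e_1·c_3 = (-0.4575)·4 + 0.6100·3 + 0.4575·(-4) + (-0.4575)·0 = -1.8300; e_2·c_3 = (-0.5191)·4 + (-0.6606)·3 + (-0.1573)·(-4) + (-0.5191)·0 = -3.4289.
u_3 = c_3 + 1.8300·e_1 + 3.4289·e_2 = (1.3830, 1.8511, -3.7021, -2.6170).
‖u_3‖ = 5.0886, so e_3 = (0.2718, 0.3638, -0.7275, -0.5143).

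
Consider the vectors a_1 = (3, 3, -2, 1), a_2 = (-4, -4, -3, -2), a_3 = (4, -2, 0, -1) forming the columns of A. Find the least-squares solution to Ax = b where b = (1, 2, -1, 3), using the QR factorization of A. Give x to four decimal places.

a_1 = (3, 3, -2, 1); ‖a_1‖ = 4.7958, so q_1 = (0.6255, 0.6255, -0.4170, 0.2085).
q_1·a_2 = 0.6255·(-4) + 0.6255·(-4) + (-0.4170)·(-3) + 0.2085·(-2) = -4.1703.
u_2 = a_2 + 4.1703·q_1 = (-1.3913, -1.3913, -4.7391, -1.1304).
‖u_2‖ = 5.2544, so q_2 = (-0.2648, -0.2648, -0.9019, -0.2151).
q_1·a_3 = 0.6255·4 + 0.6255·(-2) + (-0.4170)·0 + 0.2085·(-1) = 1.0426; q_2·a_3 = (-0.2648)·4 + (-0.2648)·(-2) + (-0.9019)·0 + (-0.2151)·(-1) = -0.3144.
u_3 = a_3 − 1.0426·q_1 + 0.3144·q_2 = (3.2646, -2.7354, 0.1512, -1.2850).
‖u_3‖ = 4.4513, so q_3 = (0.7334, -0.6145, 0.0340, -0.2887).
Qᵀb = (2.9192, -0.5379, -1.3957).
Back-substitute: x_3 = -1.3957/4.4513 = -0.3135.
x_2 = (-0.5379 + 0.3144·(-0.3135))/5.2544 = -0.1211.
x_1 = (2.9192 + 4.1703·(-0.1211) − 1.0426·(-0.3135))/4.7958 = 0.5715.

x = (0.5715, -0.1211, -0.3135)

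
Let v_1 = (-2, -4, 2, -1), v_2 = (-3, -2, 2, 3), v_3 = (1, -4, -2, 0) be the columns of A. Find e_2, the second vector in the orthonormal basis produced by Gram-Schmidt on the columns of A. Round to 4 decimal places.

e_2 = (-0.4366, 0.0970, 0.1940, 0.8731)

v_1 = (-2, -4, 2, -1); ‖v_1‖ = 5.0000, so e_1 = (-0.4000, -0.8000, 0.4000, -0.2000).
e_1·v_2 = (-0.4000)·(-3) + (-0.8000)·(-2) + 0.4000·2 + (-0.2000)·3 = 3.0000.
u_2 = v_2 − 3.0000·e_1 = (-1.8000, 0.4000, 0.8000, 3.6000).
‖u_2‖ = 4.1231, so e_2 = (-0.4366, 0.0970, 0.1940, 0.8731).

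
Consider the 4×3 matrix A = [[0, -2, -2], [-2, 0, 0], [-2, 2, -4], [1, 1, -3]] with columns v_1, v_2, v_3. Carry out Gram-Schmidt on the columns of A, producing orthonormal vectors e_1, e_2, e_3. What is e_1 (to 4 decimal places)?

e_1 = v_1/‖v_1‖ = (0, -2, -2, 1)/3.0000 = (0.0000, -0.6667, -0.6667, 0.3333).

e_1 = (0.0000, -0.6667, -0.6667, 0.3333)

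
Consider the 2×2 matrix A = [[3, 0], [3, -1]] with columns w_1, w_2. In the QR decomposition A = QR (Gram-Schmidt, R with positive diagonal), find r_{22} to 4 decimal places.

e_1 = w_1/‖w_1‖ = (3, 3)/4.2426 = (0.7071, 0.7071).
r_{12} = e_1·w_2 = -0.7071.
u_2 = w_2 + 0.7071·e_1 = (0.5000, -0.5000).
r_{22} = ‖u_2‖ = 0.7071.

r_{22} = 0.7071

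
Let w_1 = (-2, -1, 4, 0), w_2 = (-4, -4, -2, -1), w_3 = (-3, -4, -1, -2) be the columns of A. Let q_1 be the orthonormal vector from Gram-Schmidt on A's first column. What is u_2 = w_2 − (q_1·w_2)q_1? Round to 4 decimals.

w_1 = (-2, -1, 4, 0); ‖w_1‖ = 4.5826, so q_1 = (-0.4364, -0.2182, 0.8729, 0.0000).
q_1·w_2 = (-0.4364)·(-4) + (-0.2182)·(-4) + 0.8729·(-2) + 0.0000·(-1) = 0.8729.
u_2 = w_2 − 0.8729·q_1 = (-3.6190, -3.8095, -2.7619, -1.0000).

u_2 = (-3.6190, -3.8095, -2.7619, -1.0000)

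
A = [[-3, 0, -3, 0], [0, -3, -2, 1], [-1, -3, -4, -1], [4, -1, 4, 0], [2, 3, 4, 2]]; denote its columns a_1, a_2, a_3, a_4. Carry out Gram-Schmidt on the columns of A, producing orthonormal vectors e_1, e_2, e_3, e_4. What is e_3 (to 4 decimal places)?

e_3 = (0.3556, 0.2019, -0.7412, 0.3009, -0.4390)

a_1 = (-3, 0, -1, 4, 2); ‖a_1‖ = 5.4772, so e_1 = (-0.5477, 0.0000, -0.1826, 0.7303, 0.3651).
e_1·a_2 = (-0.5477)·0 + 0.0000·(-3) + (-0.1826)·(-3) + 0.7303·(-1) + 0.3651·3 = 0.9129.
u_2 = a_2 − 0.9129·e_1 = (0.5000, -3.0000, -2.8333, -1.6667, 2.6667).
‖u_2‖ = 5.2122, so e_2 = (0.0959, -0.5756, -0.5436, -0.3198, 0.5116).
e_1·a_3 = (-0.5477)·(-3) + 0.0000·(-2) + (-0.1826)·(-4) + 0.7303·4 + 0.3651·4 = 6.7552; e_2·a_3 = 0.0959·(-3) + (-0.5756)·(-2) + (-0.5436)·(-4) + (-0.3198)·4 + 0.5116·4 = 3.8052.
u_3 = a_3 − 6.7552·e_1 − 3.8052·e_2 = (0.3350, 0.1902, -0.6982, 0.2834, -0.4135).
‖u_3‖ = 0.9419, so e_3 = (0.3556, 0.2019, -0.7412, 0.3009, -0.4390).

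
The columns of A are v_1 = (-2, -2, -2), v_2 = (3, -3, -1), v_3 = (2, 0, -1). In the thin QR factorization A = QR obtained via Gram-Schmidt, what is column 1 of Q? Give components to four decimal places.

v_1 = (-2, -2, -2); ‖v_1‖ = 3.4641, so q_1 = (-0.5774, -0.5774, -0.5774).

q_1 = (-0.5774, -0.5774, -0.5774)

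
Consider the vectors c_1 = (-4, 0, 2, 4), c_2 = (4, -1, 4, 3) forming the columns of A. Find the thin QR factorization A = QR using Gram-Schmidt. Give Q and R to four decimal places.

Q = [[-0.6667, 0.6895], [0.0000, -0.1551], [0.3333, 0.5860], [0.6667, 0.3964]], R = [[6.0000, 0.6667], [0.0000, 6.4464]]

q_1 = c_1/‖c_1‖ = (-4, 0, 2, 4)/6.0000 = (-0.6667, 0.0000, 0.3333, 0.6667).
r_{12} = q_1·c_2 = 0.6667.
u_2 = c_2 − 0.6667·q_1 = (4.4444, -1.0000, 3.7778, 2.5556).
‖u_2‖ = 6.4464, so q_2 = (0.6895, -0.1551, 0.5860, 0.3964).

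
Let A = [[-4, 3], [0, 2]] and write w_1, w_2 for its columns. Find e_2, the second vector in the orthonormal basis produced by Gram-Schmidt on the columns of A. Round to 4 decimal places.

e_2 = (0.0000, 1.0000)

e_1 = w_1/‖w_1‖ = (-4, 0)/4.0000 = (-1.0000, 0.0000).
r_{12} = e_1·w_2 = -3.0000.
u_2 = w_2 + 3.0000·e_1 = (0.0000, 2.0000).
‖u_2‖ = 2.0000, so e_2 = (0.0000, 1.0000).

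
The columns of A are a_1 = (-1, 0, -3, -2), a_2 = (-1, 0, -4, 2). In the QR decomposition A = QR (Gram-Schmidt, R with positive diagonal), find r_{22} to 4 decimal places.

a_1 = (-1, 0, -3, -2); ‖a_1‖ = 3.7417, so q_1 = (-0.2673, 0.0000, -0.8018, -0.5345).
q_1·a_2 = (-0.2673)·(-1) + 0.0000·0 + (-0.8018)·(-4) + (-0.5345)·2 = 2.4054.
u_2 = a_2 − 2.4054·q_1 = (-0.3571, 0.0000, -2.0714, 3.2857).
r_{22} = ‖u_2‖ = 3.9005.

r_{22} = 3.9005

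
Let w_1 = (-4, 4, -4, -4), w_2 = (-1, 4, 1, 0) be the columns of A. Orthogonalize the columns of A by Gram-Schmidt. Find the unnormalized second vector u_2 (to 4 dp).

w_1 = (-4, 4, -4, -4); ‖w_1‖ = 8.0000, so e_1 = (-0.5000, 0.5000, -0.5000, -0.5000).
e_1·w_2 = (-0.5000)·(-1) + 0.5000·4 + (-0.5000)·1 + (-0.5000)·0 = 2.0000.
u_2 = w_2 − 2.0000·e_1 = (0.0000, 3.0000, 2.0000, 1.0000).

u_2 = (0.0000, 3.0000, 2.0000, 1.0000)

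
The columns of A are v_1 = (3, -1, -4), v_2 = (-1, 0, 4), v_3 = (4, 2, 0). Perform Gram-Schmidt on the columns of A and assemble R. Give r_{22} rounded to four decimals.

r_{22} = 1.7650

v_1 = (3, -1, -4); ‖v_1‖ = 5.0990, so e_1 = (0.5883, -0.1961, -0.7845).
e_1·v_2 = 0.5883·(-1) + (-0.1961)·0 + (-0.7845)·4 = -3.7262.
u_2 = v_2 + 3.7262·e_1 = (1.1923, -0.7308, 1.0769).
r_{22} = ‖u_2‖ = 1.7650.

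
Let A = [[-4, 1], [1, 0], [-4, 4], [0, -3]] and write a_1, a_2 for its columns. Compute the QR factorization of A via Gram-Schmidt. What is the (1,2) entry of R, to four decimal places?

a_1 = (-4, 1, -4, 0); ‖a_1‖ = 5.7446, so e_1 = (-0.6963, 0.1741, -0.6963, 0.0000).
r_{12} = e_1·a_2 = -3.4816.

r_{12} = -3.4816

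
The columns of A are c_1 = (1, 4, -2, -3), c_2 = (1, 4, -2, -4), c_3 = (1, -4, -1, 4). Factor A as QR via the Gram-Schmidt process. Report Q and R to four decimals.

Q = [[0.1826, -0.1195, 0.5132], [0.7303, -0.4781, -0.4830], [-0.3651, 0.2390, -0.7094], [-0.5477, -0.8367, 0.0000]], R = [[5.4772, 6.0249, -4.5644], [0.0000, 0.8367, -1.7928], [0.0000, 0.0000, 3.1547]]

c_1 = (1, 4, -2, -3); ‖c_1‖ = 5.4772, so e_1 = (0.1826, 0.7303, -0.3651, -0.5477).
e_1·c_2 = 0.1826·1 + 0.7303·4 + (-0.3651)·(-2) + (-0.5477)·(-4) = 6.0249.
u_2 = c_2 − 6.0249·e_1 = (-0.1000, -0.4000, 0.2000, -0.7000).
‖u_2‖ = 0.8367, so e_2 = (-0.1195, -0.4781, 0.2390, -0.8367).
e_1·c_3 = 0.1826·1 + 0.7303·(-4) + (-0.3651)·(-1) + (-0.5477)·4 = -4.5644; e_2·c_3 = (-0.1195)·1 + (-0.4781)·(-4) + 0.2390·(-1) + (-0.8367)·4 = -1.7928.
u_3 = c_3 + 4.5644·e_1 + 1.7928·e_2 = (1.6190, -1.5238, -2.2381, 0.0000).
‖u_3‖ = 3.1547, so e_3 = (0.5132, -0.4830, -0.7094, 0.0000).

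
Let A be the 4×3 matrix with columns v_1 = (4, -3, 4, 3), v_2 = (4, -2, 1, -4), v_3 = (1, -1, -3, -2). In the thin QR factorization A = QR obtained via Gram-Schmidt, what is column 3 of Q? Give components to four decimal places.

e_3 = (0.2549, -0.4544, -0.8061, 0.2806)

e_1 = v_1/‖v_1‖ = (4, -3, 4, 3)/7.0711 = (0.5657, -0.4243, 0.5657, 0.4243).
r_{12} = e_1·v_2 = 1.9799.
u_2 = v_2 − 1.9799·e_1 = (2.8800, -1.1600, -0.1200, -4.8400).
‖u_2‖ = 5.7515, so e_2 = (0.5007, -0.2017, -0.0209, -0.8415).
r_{13} = e_1·v_3 = -1.5556; r_{23} = e_2·v_3 = 2.4480.
u_3 = v_3 + 1.5556·e_1 − 2.4480·e_2 = (0.6542, -1.1663, -2.0689, 0.7201).
‖u_3‖ = 2.5665, so e_3 = (0.2549, -0.4544, -0.8061, 0.2806).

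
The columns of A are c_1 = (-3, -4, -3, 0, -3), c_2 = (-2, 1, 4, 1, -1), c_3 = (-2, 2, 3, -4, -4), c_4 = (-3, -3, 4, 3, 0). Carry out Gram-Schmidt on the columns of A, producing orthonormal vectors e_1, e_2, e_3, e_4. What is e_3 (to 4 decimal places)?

e_3 = (0.0236, 0.3098, 0.0261, -0.8299, -0.4627)

c_1 = (-3, -4, -3, 0, -3); ‖c_1‖ = 6.5574, so e_1 = (-0.4575, -0.6100, -0.4575, 0.0000, -0.4575).
e_1·c_2 = (-0.4575)·(-2) + (-0.6100)·1 + (-0.4575)·4 + 0.0000·1 + (-0.4575)·(-1) = -1.0675.
u_2 = c_2 + 1.0675·e_1 = (-2.4884, 0.3488, 3.5116, 1.0000, -1.4884).
‖u_2‖ = 4.6755, so e_2 = (-0.5322, 0.0746, 0.7511, 0.2139, -0.3183).
e_1·c_3 = (-0.4575)·(-2) + (-0.6100)·2 + (-0.4575)·3 + 0.0000·(-4) + (-0.4575)·(-4) = 0.1525; e_2·c_3 = (-0.5322)·(-2) + 0.0746·2 + 0.7511·3 + 0.2139·(-4) + (-0.3183)·(-4) = 3.8847.
u_3 = c_3 − 0.1525·e_1 − 3.8847·e_2 = (0.1372, 1.8032, 0.1521, -4.8309, -2.6936).
‖u_3‖ = 5.8212, so e_3 = (0.0236, 0.3098, 0.0261, -0.8299, -0.4627).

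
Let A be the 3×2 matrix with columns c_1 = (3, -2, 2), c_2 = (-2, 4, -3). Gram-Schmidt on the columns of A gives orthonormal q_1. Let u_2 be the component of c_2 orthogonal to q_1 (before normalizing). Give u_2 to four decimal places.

u_2 = (1.5294, 1.6471, -0.6471)

c_1 = (3, -2, 2); ‖c_1‖ = 4.1231, so q_1 = (0.7276, -0.4851, 0.4851).
q_1·c_2 = 0.7276·(-2) + (-0.4851)·4 + 0.4851·(-3) = -4.8507.
u_2 = c_2 + 4.8507·q_1 = (1.5294, 1.6471, -0.6471).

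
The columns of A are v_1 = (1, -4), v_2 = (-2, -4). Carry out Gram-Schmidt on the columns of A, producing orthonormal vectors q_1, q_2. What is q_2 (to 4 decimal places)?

q_2 = (-0.9701, -0.2425)

v_1 = (1, -4); ‖v_1‖ = 4.1231, so q_1 = (0.2425, -0.9701).
q_1·v_2 = 0.2425·(-2) + (-0.9701)·(-4) = 3.3955.
u_2 = v_2 − 3.3955·q_1 = (-2.8235, -0.7059).
‖u_2‖ = 2.9104, so q_2 = (-0.9701, -0.2425).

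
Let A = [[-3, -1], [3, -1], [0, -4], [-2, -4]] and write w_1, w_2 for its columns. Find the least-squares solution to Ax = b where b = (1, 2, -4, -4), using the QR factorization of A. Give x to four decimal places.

w_1 = (-3, 3, 0, -2); ‖w_1‖ = 4.6904, so e_1 = (-0.6396, 0.6396, 0.0000, -0.4264).
e_1·w_2 = (-0.6396)·(-1) + 0.6396·(-1) + 0.0000·(-4) + (-0.4264)·(-4) = 1.7056.
u_2 = w_2 − 1.7056·e_1 = (0.0909, -2.0909, -4.0000, -3.2727).
‖u_2‖ = 5.5759, so e_2 = (0.0163, -0.3750, -0.7174, -0.5869).
Qᵀb = (2.3452, 4.4836).
Back-substitute: x_2 = 4.4836/5.5759 = 0.8041.
x_1 = (2.3452 − 1.7056·0.8041)/4.6904 = 0.2076.

x = (0.2076, 0.8041)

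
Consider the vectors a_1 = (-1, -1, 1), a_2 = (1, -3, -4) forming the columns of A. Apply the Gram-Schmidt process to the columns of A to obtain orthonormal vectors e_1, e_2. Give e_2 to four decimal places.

a_1 = (-1, -1, 1); ‖a_1‖ = 1.7321, so e_1 = (-0.5774, -0.5774, 0.5774).
e_1·a_2 = (-0.5774)·1 + (-0.5774)·(-3) + 0.5774·(-4) = -1.1547.
u_2 = a_2 + 1.1547·e_1 = (0.3333, -3.6667, -3.3333).
‖u_2‖ = 4.9666, so e_2 = (0.0671, -0.7383, -0.6712).

e_2 = (0.0671, -0.7383, -0.6712)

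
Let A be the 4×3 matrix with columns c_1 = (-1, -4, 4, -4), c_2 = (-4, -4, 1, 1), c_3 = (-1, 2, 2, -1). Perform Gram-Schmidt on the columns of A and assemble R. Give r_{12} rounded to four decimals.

e_1 = c_1/‖c_1‖ = (-1, -4, 4, -4)/7.0000 = (-0.1429, -0.5714, 0.5714, -0.5714).
r_{12} = e_1·c_2 = 2.8571.

r_{12} = 2.8571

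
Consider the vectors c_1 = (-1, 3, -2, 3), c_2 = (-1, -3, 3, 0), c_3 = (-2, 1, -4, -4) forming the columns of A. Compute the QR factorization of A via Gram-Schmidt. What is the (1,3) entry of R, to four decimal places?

e_1 = c_1/‖c_1‖ = (-1, 3, -2, 3)/4.7958 = (-0.2085, 0.6255, -0.4170, 0.6255).
r_{13} = e_1·c_3 = 0.2085.

r_{13} = 0.2085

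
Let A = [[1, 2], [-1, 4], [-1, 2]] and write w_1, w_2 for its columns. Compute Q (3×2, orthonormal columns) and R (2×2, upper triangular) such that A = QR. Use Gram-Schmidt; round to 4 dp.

w_1 = (1, -1, -1); ‖w_1‖ = 1.7321, so e_1 = (0.5774, -0.5774, -0.5774).
e_1·w_2 = 0.5774·2 + (-0.5774)·4 + (-0.5774)·2 = -2.3094.
u_2 = w_2 + 2.3094·e_1 = (3.3333, 2.6667, 0.6667).
‖u_2‖ = 4.3205, so e_2 = (0.7715, 0.6172, 0.1543).

Q = [[0.5774, 0.7715], [-0.5774, 0.6172], [-0.5774, 0.1543]], R = [[1.7321, -2.3094], [0.0000, 4.3205]]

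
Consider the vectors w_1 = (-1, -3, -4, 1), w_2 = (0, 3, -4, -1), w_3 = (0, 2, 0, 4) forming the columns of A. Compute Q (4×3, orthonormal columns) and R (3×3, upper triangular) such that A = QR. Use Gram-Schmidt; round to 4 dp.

w_1 = (-1, -3, -4, 1); ‖w_1‖ = 5.1962, so e_1 = (-0.1925, -0.5774, -0.7698, 0.1925).
e_1·w_2 = (-0.1925)·0 + (-0.5774)·3 + (-0.7698)·(-4) + 0.1925·(-1) = 1.1547.
u_2 = w_2 − 1.1547·e_1 = (0.2222, 3.6667, -3.1111, -1.2222).
‖u_2‖ = 4.9666, so e_2 = (0.0447, 0.7383, -0.6264, -0.2461).
e_1·w_3 = (-0.1925)·0 + (-0.5774)·2 + (-0.7698)·0 + 0.1925·4 = -0.3849; e_2·w_3 = 0.0447·0 + 0.7383·2 + (-0.6264)·0 + (-0.2461)·4 = 0.4922.
u_3 = w_3 + 0.3849·e_1 − 0.4922·e_2 = (-0.0961, 1.4144, 0.0120, 4.1952).
‖u_3‖ = 4.4283, so e_3 = (-0.0217, 0.3194, 0.0027, 0.9474).

Q = [[-0.1925, 0.0447, -0.0217], [-0.5774, 0.7383, 0.3194], [-0.7698, -0.6264, 0.0027], [0.1925, -0.2461, 0.9474]], R = [[5.1962, 1.1547, -0.3849], [0.0000, 4.9666, 0.4922], [0.0000, 0.0000, 4.4283]]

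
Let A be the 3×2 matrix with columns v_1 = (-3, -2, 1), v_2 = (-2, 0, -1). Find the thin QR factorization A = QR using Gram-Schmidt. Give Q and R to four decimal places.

Q = [[-0.8018, -0.5179], [-0.5345, 0.3984], [0.2673, -0.7570]], R = [[3.7417, 1.3363], [0.0000, 1.7928]]

v_1 = (-3, -2, 1); ‖v_1‖ = 3.7417, so e_1 = (-0.8018, -0.5345, 0.2673).
e_1·v_2 = (-0.8018)·(-2) + (-0.5345)·0 + 0.2673·(-1) = 1.3363.
u_2 = v_2 − 1.3363·e_1 = (-0.9286, 0.7143, -1.3571).
‖u_2‖ = 1.7928, so e_2 = (-0.5179, 0.3984, -0.7570).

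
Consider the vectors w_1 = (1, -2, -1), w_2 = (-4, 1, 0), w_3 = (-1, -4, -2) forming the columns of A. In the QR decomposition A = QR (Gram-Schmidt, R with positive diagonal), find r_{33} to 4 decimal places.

w_1 = (1, -2, -1); ‖w_1‖ = 2.4495, so e_1 = (0.4082, -0.8165, -0.4082).
e_1·w_2 = 0.4082·(-4) + (-0.8165)·1 + (-0.4082)·0 = -2.4495.
u_2 = w_2 + 2.4495·e_1 = (-3.0000, -1.0000, -1.0000).
‖u_2‖ = 3.3166, so e_2 = (-0.9045, -0.3015, -0.3015).
e_1·w_3 = 0.4082·(-1) + (-0.8165)·(-4) + (-0.4082)·(-2) = 3.6742; e_2·w_3 = (-0.9045)·(-1) + (-0.3015)·(-4) + (-0.3015)·(-2) = 2.7136.
u_3 = w_3 − 3.6742·e_1 − 2.7136·e_2 = (-0.0455, -0.1818, 0.3182).
r_{33} = ‖u_3‖ = 0.3693.

r_{33} = 0.3693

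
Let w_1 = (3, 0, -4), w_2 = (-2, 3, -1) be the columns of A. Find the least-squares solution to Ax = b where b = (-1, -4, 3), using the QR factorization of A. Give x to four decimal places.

x = (-0.6821, -1.0260)

w_1 = (3, 0, -4); ‖w_1‖ = 5.0000, so e_1 = (0.6000, 0.0000, -0.8000).
e_1·w_2 = 0.6000·(-2) + 0.0000·3 + (-0.8000)·(-1) = -0.4000.
u_2 = w_2 + 0.4000·e_1 = (-1.7600, 3.0000, -1.3200).
‖u_2‖ = 3.7202, so e_2 = (-0.4731, 0.8064, -0.3548).
Qᵀb = (-3.0000, -3.8170).
Back-substitute: x_2 = -3.8170/3.7202 = -1.0260.
x_1 = (-3.0000 + 0.4000·(-1.0260))/5.0000 = -0.6821.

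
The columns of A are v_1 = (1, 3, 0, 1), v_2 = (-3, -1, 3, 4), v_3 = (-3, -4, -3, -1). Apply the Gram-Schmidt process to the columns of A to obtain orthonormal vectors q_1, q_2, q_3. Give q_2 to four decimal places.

q_2 = (-0.4789, -0.0772, 0.5097, 0.7106)

q_1 = v_1/‖v_1‖ = (1, 3, 0, 1)/3.3166 = (0.3015, 0.9045, 0.0000, 0.3015).
r_{12} = q_1·v_2 = -0.6030.
u_2 = v_2 + 0.6030·q_1 = (-2.8182, -0.4545, 3.0000, 4.1818).
‖u_2‖ = 5.8853, so q_2 = (-0.4789, -0.0772, 0.5097, 0.7106).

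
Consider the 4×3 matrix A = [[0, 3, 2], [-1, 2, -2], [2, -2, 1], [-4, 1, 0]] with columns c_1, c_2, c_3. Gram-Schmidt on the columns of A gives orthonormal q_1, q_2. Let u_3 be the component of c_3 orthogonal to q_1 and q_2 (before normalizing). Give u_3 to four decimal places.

c_1 = (0, -1, 2, -4); ‖c_1‖ = 4.5826, so q_1 = (0.0000, -0.2182, 0.4364, -0.8729).
q_1·c_2 = 0.0000·3 + (-0.2182)·2 + 0.4364·(-2) + (-0.8729)·1 = -2.1822.
u_2 = c_2 + 2.1822·q_1 = (3.0000, 1.5238, -1.0476, -0.9048).
‖u_2‖ = 3.6384, so q_2 = (0.8245, 0.4188, -0.2879, -0.2487).
q_1·c_3 = 0.0000·2 + (-0.2182)·(-2) + 0.4364·1 + (-0.8729)·0 = 0.8729; q_2·c_3 = 0.8245·2 + 0.4188·(-2) + (-0.2879)·1 + (-0.2487)·0 = 0.5235.
u_3 = c_3 − 0.8729·q_1 − 0.5235·q_2 = (1.5683, -2.0288, 0.7698, 0.8921).

u_3 = (1.5683, -2.0288, 0.7698, 0.8921)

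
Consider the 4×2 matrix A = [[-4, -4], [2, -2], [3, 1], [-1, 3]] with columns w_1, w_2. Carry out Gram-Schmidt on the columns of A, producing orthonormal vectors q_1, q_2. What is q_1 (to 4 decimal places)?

q_1 = w_1/‖w_1‖ = (-4, 2, 3, -1)/5.4772 = (-0.7303, 0.3651, 0.5477, -0.1826).

q_1 = (-0.7303, 0.3651, 0.5477, -0.1826)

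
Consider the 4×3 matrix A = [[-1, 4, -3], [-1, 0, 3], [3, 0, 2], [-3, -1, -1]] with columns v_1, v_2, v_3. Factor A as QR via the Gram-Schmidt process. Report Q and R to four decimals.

Q = [[-0.2236, 0.9594, -0.0260], [-0.2236, -0.0121, 0.9715], [0.6708, 0.0364, 0.2112], [-0.6708, -0.2793, -0.1039]], R = [[4.4721, -0.2236, 2.0125], [0.0000, 4.1170, -2.5625], [0.0000, 0.0000, 3.5190]]

v_1 = (-1, -1, 3, -3); ‖v_1‖ = 4.4721, so e_1 = (-0.2236, -0.2236, 0.6708, -0.6708).
e_1·v_2 = (-0.2236)·4 + (-0.2236)·0 + 0.6708·0 + (-0.6708)·(-1) = -0.2236.
u_2 = v_2 + 0.2236·e_1 = (3.9500, -0.0500, 0.1500, -1.1500).
‖u_2‖ = 4.1170, so e_2 = (0.9594, -0.0121, 0.0364, -0.2793).
e_1·v_3 = (-0.2236)·(-3) + (-0.2236)·3 + 0.6708·2 + (-0.6708)·(-1) = 2.0125; e_2·v_3 = 0.9594·(-3) + (-0.0121)·3 + 0.0364·2 + (-0.2793)·(-1) = -2.5625.
u_3 = v_3 − 2.0125·e_1 + 2.5625·e_2 = (-0.0914, 3.4189, 0.7434, -0.3658).
‖u_3‖ = 3.5190, so e_3 = (-0.0260, 0.9715, 0.2112, -0.1039).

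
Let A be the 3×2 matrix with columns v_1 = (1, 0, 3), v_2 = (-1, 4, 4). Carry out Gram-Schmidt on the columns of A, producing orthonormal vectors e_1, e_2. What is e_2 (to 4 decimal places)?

v_1 = (1, 0, 3); ‖v_1‖ = 3.1623, so e_1 = (0.3162, 0.0000, 0.9487).
e_1·v_2 = 0.3162·(-1) + 0.0000·4 + 0.9487·4 = 3.4785.
u_2 = v_2 − 3.4785·e_1 = (-2.1000, 4.0000, 0.7000).
‖u_2‖ = 4.5717, so e_2 = (-0.4594, 0.8750, 0.1531).

e_2 = (-0.4594, 0.8750, 0.1531)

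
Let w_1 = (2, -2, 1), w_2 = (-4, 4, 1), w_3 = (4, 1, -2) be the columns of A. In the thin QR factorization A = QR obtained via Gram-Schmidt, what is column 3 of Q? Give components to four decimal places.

e_3 = (0.7071, 0.7071, 0.0000)

w_1 = (2, -2, 1); ‖w_1‖ = 3.0000, so e_1 = (0.6667, -0.6667, 0.3333).
e_1·w_2 = 0.6667·(-4) + (-0.6667)·4 + 0.3333·1 = -5.0000.
u_2 = w_2 + 5.0000·e_1 = (-0.6667, 0.6667, 2.6667).
‖u_2‖ = 2.8284, so e_2 = (-0.2357, 0.2357, 0.9428).
e_1·w_3 = 0.6667·4 + (-0.6667)·1 + 0.3333·(-2) = 1.3333; e_2·w_3 = (-0.2357)·4 + 0.2357·1 + 0.9428·(-2) = -2.5927.
u_3 = w_3 − 1.3333·e_1 + 2.5927·e_2 = (2.5000, 2.5000, 0.0000).
‖u_3‖ = 3.5355, so e_3 = (0.7071, 0.7071, 0.0000).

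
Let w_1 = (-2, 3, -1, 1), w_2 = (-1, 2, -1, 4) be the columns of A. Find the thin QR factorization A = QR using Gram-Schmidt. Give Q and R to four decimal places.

Q = [[-0.5164, 0.2238], [0.7746, -0.1831], [-0.2582, -0.0407], [0.2582, 0.9564]], R = [[3.8730, 3.3566], [0.0000, 3.2762]]

w_1 = (-2, 3, -1, 1); ‖w_1‖ = 3.8730, so e_1 = (-0.5164, 0.7746, -0.2582, 0.2582).
e_1·w_2 = (-0.5164)·(-1) + 0.7746·2 + (-0.2582)·(-1) + 0.2582·4 = 3.3566.
u_2 = w_2 − 3.3566·e_1 = (0.7333, -0.6000, -0.1333, 3.1333).
‖u_2‖ = 3.2762, so e_2 = (0.2238, -0.1831, -0.0407, 0.9564).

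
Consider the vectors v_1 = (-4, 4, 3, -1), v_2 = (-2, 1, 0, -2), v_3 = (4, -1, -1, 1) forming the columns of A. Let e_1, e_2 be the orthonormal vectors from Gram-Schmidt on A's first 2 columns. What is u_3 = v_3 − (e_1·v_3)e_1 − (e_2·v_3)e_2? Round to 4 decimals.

v_1 = (-4, 4, 3, -1); ‖v_1‖ = 6.4807, so e_1 = (-0.6172, 0.6172, 0.4629, -0.1543).
e_1·v_2 = (-0.6172)·(-2) + 0.6172·1 + 0.4629·0 + (-0.1543)·(-2) = 2.1602.
u_2 = v_2 − 2.1602·e_1 = (-0.6667, -0.3333, -1.0000, -1.6667).
‖u_2‖ = 2.0817, so e_2 = (-0.3203, -0.1601, -0.4804, -0.8006).
e_1·v_3 = (-0.6172)·4 + 0.6172·(-1) + 0.4629·(-1) + (-0.1543)·1 = -3.7033; e_2·v_3 = (-0.3203)·4 + (-0.1601)·(-1) + (-0.4804)·(-1) + (-0.8006)·1 = -1.4412.
u_3 = v_3 + 3.7033·e_1 + 1.4412·e_2 = (1.2527, 1.0549, 0.0220, -0.7253).

u_3 = (1.2527, 1.0549, 0.0220, -0.7253)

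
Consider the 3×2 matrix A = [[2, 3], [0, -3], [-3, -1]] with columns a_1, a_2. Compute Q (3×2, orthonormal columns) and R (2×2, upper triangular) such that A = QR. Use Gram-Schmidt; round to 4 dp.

q_1 = a_1/‖a_1‖ = (2, 0, -3)/3.6056 = (0.5547, 0.0000, -0.8321).
r_{12} = q_1·a_2 = 2.4962.
u_2 = a_2 − 2.4962·q_1 = (1.6154, -3.0000, 1.0769).
‖u_2‖ = 3.5734, so q_2 = (0.4521, -0.8395, 0.3014).

Q = [[0.5547, 0.4521], [0.0000, -0.8395], [-0.8321, 0.3014]], R = [[3.6056, 2.4962], [0.0000, 3.5734]]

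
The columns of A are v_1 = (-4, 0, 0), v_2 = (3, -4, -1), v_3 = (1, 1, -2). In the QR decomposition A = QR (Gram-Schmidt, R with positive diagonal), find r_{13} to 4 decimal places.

r_{13} = -1.0000

v_1 = (-4, 0, 0); ‖v_1‖ = 4.0000, so q_1 = (-1.0000, 0.0000, 0.0000).
r_{13} = q_1·v_3 = -1.0000.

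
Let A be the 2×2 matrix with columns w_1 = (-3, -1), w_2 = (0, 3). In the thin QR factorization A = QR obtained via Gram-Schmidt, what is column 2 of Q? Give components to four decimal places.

w_1 = (-3, -1); ‖w_1‖ = 3.1623, so q_1 = (-0.9487, -0.3162).
q_1·w_2 = (-0.9487)·0 + (-0.3162)·3 = -0.9487.
u_2 = w_2 + 0.9487·q_1 = (-0.9000, 2.7000).
‖u_2‖ = 2.8460, so q_2 = (-0.3162, 0.9487).

q_2 = (-0.3162, 0.9487)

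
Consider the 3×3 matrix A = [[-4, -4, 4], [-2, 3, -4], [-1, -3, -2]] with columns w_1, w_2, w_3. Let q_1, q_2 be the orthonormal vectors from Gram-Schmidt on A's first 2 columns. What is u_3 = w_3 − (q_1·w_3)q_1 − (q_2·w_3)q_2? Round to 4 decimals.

w_1 = (-4, -2, -1); ‖w_1‖ = 4.5826, so q_1 = (-0.8729, -0.4364, -0.2182).
q_1·w_2 = (-0.8729)·(-4) + (-0.4364)·3 + (-0.2182)·(-3) = 2.8368.
u_2 = w_2 − 2.8368·q_1 = (-1.5238, 4.2381, -2.3810).
‖u_2‖ = 5.0943, so q_2 = (-0.2991, 0.8319, -0.4674).
q_1·w_3 = (-0.8729)·4 + (-0.4364)·(-4) + (-0.2182)·(-2) = -1.3093; q_2·w_3 = (-0.2991)·4 + 0.8319·(-4) + (-0.4674)·(-2) = -3.5894.
u_3 = w_3 + 1.3093·q_1 + 3.5894·q_2 = (1.7835, -1.5853, -3.9633).

u_3 = (1.7835, -1.5853, -3.9633)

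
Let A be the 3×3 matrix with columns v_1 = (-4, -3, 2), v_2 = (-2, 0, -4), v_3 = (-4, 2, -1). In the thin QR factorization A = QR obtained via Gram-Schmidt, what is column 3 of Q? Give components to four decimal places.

e_3 = (-0.4983, 0.8305, 0.2491)

v_1 = (-4, -3, 2); ‖v_1‖ = 5.3852, so e_1 = (-0.7428, -0.5571, 0.3714).
e_1·v_2 = (-0.7428)·(-2) + (-0.5571)·0 + 0.3714·(-4) = 0.0000.
u_2 = v_2 + 0.0000·e_1 = (-2.0000, 0.0000, -4.0000).
‖u_2‖ = 4.4721, so e_2 = (-0.4472, 0.0000, -0.8944).
e_1·v_3 = (-0.7428)·(-4) + (-0.5571)·2 + 0.3714·(-1) = 1.4856; e_2·v_3 = (-0.4472)·(-4) + 0.0000·2 + (-0.8944)·(-1) = 2.6833.
u_3 = v_3 − 1.4856·e_1 − 2.6833·e_2 = (-1.6966, 2.8276, 0.8483).
‖u_3‖ = 3.4049, so e_3 = (-0.4983, 0.8305, 0.2491).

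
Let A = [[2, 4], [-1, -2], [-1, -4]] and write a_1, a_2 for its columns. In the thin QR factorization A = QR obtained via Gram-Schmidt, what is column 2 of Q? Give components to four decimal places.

a_1 = (2, -1, -1); ‖a_1‖ = 2.4495, so q_1 = (0.8165, -0.4082, -0.4082).
q_1·a_2 = 0.8165·4 + (-0.4082)·(-2) + (-0.4082)·(-4) = 5.7155.
u_2 = a_2 − 5.7155·q_1 = (-0.6667, 0.3333, -1.6667).
‖u_2‖ = 1.8257, so q_2 = (-0.3651, 0.1826, -0.9129).

q_2 = (-0.3651, 0.1826, -0.9129)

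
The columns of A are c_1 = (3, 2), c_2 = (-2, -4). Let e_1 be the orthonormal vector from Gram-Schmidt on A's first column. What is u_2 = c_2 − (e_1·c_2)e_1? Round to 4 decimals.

u_2 = (1.2308, -1.8462)

c_1 = (3, 2); ‖c_1‖ = 3.6056, so e_1 = (0.8321, 0.5547).
e_1·c_2 = 0.8321·(-2) + 0.5547·(-4) = -3.8829.
u_2 = c_2 + 3.8829·e_1 = (1.2308, -1.8462).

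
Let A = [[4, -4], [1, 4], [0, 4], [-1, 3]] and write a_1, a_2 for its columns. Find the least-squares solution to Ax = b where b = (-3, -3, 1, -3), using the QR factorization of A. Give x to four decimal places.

x = (-0.9476, -0.3371)

q_1 = a_1/‖a_1‖ = (4, 1, 0, -1)/4.2426 = (0.9428, 0.2357, 0.0000, -0.2357).
r_{12} = q_1·a_2 = -3.5355.
u_2 = a_2 + 3.5355·q_1 = (-0.6667, 4.8333, 4.0000, 2.1667).
‖u_2‖ = 6.6708, so q_2 = (-0.0999, 0.7245, 0.5996, 0.3248).
Qᵀb = (-2.8284, -2.2486).
Back-substitute: x_2 = -2.2486/6.6708 = -0.3371.
x_1 = (-2.8284 + 3.5355·(-0.3371))/4.2426 = -0.9476.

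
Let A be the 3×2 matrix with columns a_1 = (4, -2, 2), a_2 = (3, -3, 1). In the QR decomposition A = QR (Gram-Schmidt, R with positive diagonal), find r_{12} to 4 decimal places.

e_1 = a_1/‖a_1‖ = (4, -2, 2)/4.8990 = (0.8165, -0.4082, 0.4082).
r_{12} = e_1·a_2 = 4.0825.

r_{12} = 4.0825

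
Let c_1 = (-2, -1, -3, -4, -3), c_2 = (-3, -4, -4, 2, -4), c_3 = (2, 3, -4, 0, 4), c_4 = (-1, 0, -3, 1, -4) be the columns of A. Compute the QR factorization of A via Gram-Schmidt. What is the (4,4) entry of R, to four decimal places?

r_{44} = 2.8187

c_1 = (-2, -1, -3, -4, -3); ‖c_1‖ = 6.2450, so e_1 = (-0.3203, -0.1601, -0.4804, -0.6405, -0.4804).
e_1·c_2 = (-0.3203)·(-3) + (-0.1601)·(-4) + (-0.4804)·(-4) + (-0.6405)·2 + (-0.4804)·(-4) = 4.1633.
u_2 = c_2 − 4.1633·e_1 = (-1.6667, -3.3333, -2.0000, 4.6667, -2.0000).
‖u_2‖ = 6.6081, so e_2 = (-0.2522, -0.5044, -0.3027, 0.7062, -0.3027).
e_1·c_3 = (-0.3203)·2 + (-0.1601)·3 + (-0.4804)·(-4) + (-0.6405)·0 + (-0.4804)·4 = -1.1209; e_2·c_3 = (-0.2522)·2 + (-0.5044)·3 + (-0.3027)·(-4) + 0.7062·0 + (-0.3027)·4 = -2.0177.
u_3 = c_3 + 1.1209·e_1 + 2.0177·e_2 = (1.1321, 1.8027, -5.1491, 0.7070, 2.8509).
‖u_3‖ = 6.2986, so e_3 = (0.1797, 0.2862, -0.8175, 0.1122, 0.4526).
e_1·c_4 = (-0.3203)·(-1) + (-0.1601)·0 + (-0.4804)·(-3) + (-0.6405)·1 + (-0.4804)·(-4) = 3.0424; e_2·c_4 = (-0.2522)·(-1) + (-0.5044)·0 + (-0.3027)·(-3) + 0.7062·1 + (-0.3027)·(-4) = 3.0770; e_3·c_4 = 0.1797·(-1) + 0.2862·0 + (-0.8175)·(-3) + 0.1122·1 + 0.4526·(-4) = 0.5746.
u_4 = c_4 − 3.0424·e_1 − 3.0770·e_2 − 0.5746·e_3 = (0.6472, 1.8749, -0.1375, 0.7112, -1.8672).
r_{44} = ‖u_4‖ = 2.8187.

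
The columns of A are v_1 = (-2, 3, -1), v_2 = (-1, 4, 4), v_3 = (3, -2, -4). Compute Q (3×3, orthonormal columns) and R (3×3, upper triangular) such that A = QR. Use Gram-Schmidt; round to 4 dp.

q_1 = v_1/‖v_1‖ = (-2, 3, -1)/3.7417 = (-0.5345, 0.8018, -0.2673).
r_{12} = q_1·v_2 = 2.6726.
u_2 = v_2 − 2.6726·q_1 = (0.4286, 1.8571, 4.7143).
‖u_2‖ = 5.0850, so q_2 = (0.0843, 0.3652, 0.9271).
r_{13} = q_1·v_3 = -2.1381; r_{23} = q_2·v_3 = -4.1860.
u_3 = v_3 + 2.1381·q_1 + 4.1860·q_2 = (2.2099, 1.2431, -0.6906).
‖u_3‖ = 2.6279, so q_3 = (0.8409, 0.4730, -0.2628).

Q = [[-0.5345, 0.0843, 0.8409], [0.8018, 0.3652, 0.4730], [-0.2673, 0.9271, -0.2628]], R = [[3.7417, 2.6726, -2.1381], [0.0000, 5.0850, -4.1860], [0.0000, 0.0000, 2.6279]]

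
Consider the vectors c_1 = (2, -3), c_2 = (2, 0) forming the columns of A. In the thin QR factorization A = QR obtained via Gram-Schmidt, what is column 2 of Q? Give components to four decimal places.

q_2 = (0.8321, 0.5547)

c_1 = (2, -3); ‖c_1‖ = 3.6056, so q_1 = (0.5547, -0.8321).
q_1·c_2 = 0.5547·2 + (-0.8321)·0 = 1.1094.
u_2 = c_2 − 1.1094·q_1 = (1.3846, 0.9231).
‖u_2‖ = 1.6641, so q_2 = (0.8321, 0.5547).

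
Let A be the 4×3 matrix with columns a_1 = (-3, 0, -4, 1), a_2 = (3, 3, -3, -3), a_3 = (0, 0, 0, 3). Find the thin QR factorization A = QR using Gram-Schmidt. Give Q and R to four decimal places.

a_1 = (-3, 0, -4, 1); ‖a_1‖ = 5.0990, so q_1 = (-0.5883, 0.0000, -0.7845, 0.1961).
q_1·a_2 = (-0.5883)·3 + 0.0000·3 + (-0.7845)·(-3) + 0.1961·(-3) = 0.0000.
u_2 = a_2 + 0.0000·q_1 = (3.0000, 3.0000, -3.0000, -3.0000).
‖u_2‖ = 6.0000, so q_2 = (0.5000, 0.5000, -0.5000, -0.5000).
q_1·a_3 = (-0.5883)·0 + 0.0000·0 + (-0.7845)·0 + 0.1961·3 = 0.5883; q_2·a_3 = 0.5000·0 + 0.5000·0 + (-0.5000)·0 + (-0.5000)·3 = -1.5000.
u_3 = a_3 − 0.5883·q_1 + 1.5000·q_2 = (1.0962, 0.7500, -0.2885, 2.1346).
‖u_3‖ = 2.5306, so q_3 = (0.4332, 0.2964, -0.1140, 0.8435).

Q = [[-0.5883, 0.5000, 0.4332], [0.0000, 0.5000, 0.2964], [-0.7845, -0.5000, -0.1140], [0.1961, -0.5000, 0.8435]], R = [[5.0990, 0.0000, 0.5883], [0.0000, 6.0000, -1.5000], [0.0000, 0.0000, 2.5306]]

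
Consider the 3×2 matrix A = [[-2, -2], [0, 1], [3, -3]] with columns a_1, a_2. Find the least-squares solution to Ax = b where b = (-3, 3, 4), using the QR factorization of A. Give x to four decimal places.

x = (1.5096, 0.3248)

a_1 = (-2, 0, 3); ‖a_1‖ = 3.6056, so q_1 = (-0.5547, 0.0000, 0.8321).
q_1·a_2 = (-0.5547)·(-2) + 0.0000·1 + 0.8321·(-3) = -1.3868.
u_2 = a_2 + 1.3868·q_1 = (-2.7692, 1.0000, -1.8462).
‖u_2‖ = 3.4752, so q_2 = (-0.7969, 0.2878, -0.5312).
Qᵀb = (4.9923, 1.1289).
Back-substitute: x_2 = 1.1289/3.4752 = 0.3248.
x_1 = (4.9923 + 1.3868·0.3248)/3.6056 = 1.5096.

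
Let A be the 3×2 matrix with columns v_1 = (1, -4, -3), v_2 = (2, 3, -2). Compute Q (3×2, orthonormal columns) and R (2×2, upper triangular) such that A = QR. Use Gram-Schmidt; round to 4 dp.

Q = [[0.1961, 0.5321], [-0.7845, 0.5891], [-0.5883, -0.6081]], R = [[5.0990, -0.7845], [0.0000, 4.0478]]

v_1 = (1, -4, -3); ‖v_1‖ = 5.0990, so q_1 = (0.1961, -0.7845, -0.5883).
q_1·v_2 = 0.1961·2 + (-0.7845)·3 + (-0.5883)·(-2) = -0.7845.
u_2 = v_2 + 0.7845·q_1 = (2.1538, 2.3846, -2.4615).
‖u_2‖ = 4.0478, so q_2 = (0.5321, 0.5891, -0.6081).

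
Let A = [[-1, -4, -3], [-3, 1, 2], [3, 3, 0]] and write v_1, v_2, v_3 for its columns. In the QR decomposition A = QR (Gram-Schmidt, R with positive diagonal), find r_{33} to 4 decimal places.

r_{33} = 0.9068

q_1 = v_1/‖v_1‖ = (-1, -3, 3)/4.3589 = (-0.2294, -0.6882, 0.6882).
r_{12} = q_1·v_2 = 2.2942.
u_2 = v_2 − 2.2942·q_1 = (-3.4737, 2.5789, 1.4211).
‖u_2‖ = 4.5538, so q_2 = (-0.7628, 0.5663, 0.3121).
r_{13} = q_1·v_3 = -0.6882; r_{23} = q_2·v_3 = 3.4211.
u_3 = v_3 + 0.6882·q_1 − 3.4211·q_2 = (-0.5482, -0.4112, -0.5939).
r_{33} = ‖u_3‖ = 0.9068.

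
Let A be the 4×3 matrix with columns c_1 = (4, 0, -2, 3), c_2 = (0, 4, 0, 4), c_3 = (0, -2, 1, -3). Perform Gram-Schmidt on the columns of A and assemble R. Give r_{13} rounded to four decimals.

c_1 = (4, 0, -2, 3); ‖c_1‖ = 5.3852, so q_1 = (0.7428, 0.0000, -0.3714, 0.5571).
r_{13} = q_1·c_3 = -2.0426.

r_{13} = -2.0426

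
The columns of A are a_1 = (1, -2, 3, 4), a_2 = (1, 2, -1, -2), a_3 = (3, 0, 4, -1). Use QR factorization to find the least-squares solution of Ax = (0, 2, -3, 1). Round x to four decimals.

x = (1.0000, 2.0000, -1.0000)

q_1 = a_1/‖a_1‖ = (1, -2, 3, 4)/5.4772 = (0.1826, -0.3651, 0.5477, 0.7303).
r_{12} = q_1·a_2 = -2.5560.
u_2 = a_2 + 2.5560·q_1 = (1.4667, 1.0667, 0.4000, -0.1333).
‖u_2‖ = 1.8619, so q_2 = (0.7877, 0.5729, 0.2148, -0.0716).
r_{13} = q_1·a_3 = 2.0083; r_{23} = q_2·a_3 = 3.2941.
u_3 = a_3 − 2.0083·q_1 − 3.2941·q_2 = (0.0385, -1.1538, 2.1923, -2.2308).
‖u_3‖ = 3.3340, so q_3 = (0.0115, -0.3461, 0.6576, -0.6691).
Qᵀb = (-1.6432, 0.4297, -3.3340).
Back-substitute: x_3 = -3.3340/3.3340 = -1.0000.
x_2 = (0.4297 − 3.2941·(-1.0000))/1.8619 = 2.0000.
x_1 = (-1.6432 + 2.5560·2.0000 − 2.0083·(-1.0000))/5.4772 = 1.0000.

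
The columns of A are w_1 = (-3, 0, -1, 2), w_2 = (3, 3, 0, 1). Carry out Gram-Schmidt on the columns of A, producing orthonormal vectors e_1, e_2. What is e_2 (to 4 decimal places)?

e_1 = w_1/‖w_1‖ = (-3, 0, -1, 2)/3.7417 = (-0.8018, 0.0000, -0.2673, 0.5345).
r_{12} = e_1·w_2 = -1.8708.
u_2 = w_2 + 1.8708·e_1 = (1.5000, 3.0000, -0.5000, 2.0000).
‖u_2‖ = 3.9370, so e_2 = (0.3810, 0.7620, -0.1270, 0.5080).

e_2 = (0.3810, 0.7620, -0.1270, 0.5080)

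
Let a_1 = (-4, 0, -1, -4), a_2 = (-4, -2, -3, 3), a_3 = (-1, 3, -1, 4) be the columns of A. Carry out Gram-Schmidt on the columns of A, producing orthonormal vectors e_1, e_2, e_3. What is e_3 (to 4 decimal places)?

e_3 = (-0.2457, 0.9342, -0.0396, 0.2556)

a_1 = (-4, 0, -1, -4); ‖a_1‖ = 5.7446, so e_1 = (-0.6963, 0.0000, -0.1741, -0.6963).
e_1·a_2 = (-0.6963)·(-4) + 0.0000·(-2) + (-0.1741)·(-3) + (-0.6963)·3 = 1.2185.
u_2 = a_2 − 1.2185·e_1 = (-3.1515, -2.0000, -2.7879, 3.8485).
‖u_2‖ = 6.0428, so e_2 = (-0.5215, -0.3310, -0.4614, 0.6369).
e_1·a_3 = (-0.6963)·(-1) + 0.0000·3 + (-0.1741)·(-1) + (-0.6963)·4 = -1.9149; e_2·a_3 = (-0.5215)·(-1) + (-0.3310)·3 + (-0.4614)·(-1) + 0.6369·4 = 2.5375.
u_3 = a_3 + 1.9149·e_1 − 2.5375·e_2 = (-1.0100, 3.8398, -0.1627, 1.0506).
‖u_3‖ = 4.1103, so e_3 = (-0.2457, 0.9342, -0.0396, 0.2556).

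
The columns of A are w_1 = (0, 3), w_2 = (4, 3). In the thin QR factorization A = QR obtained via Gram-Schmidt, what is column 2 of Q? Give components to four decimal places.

e_2 = (1.0000, 0.0000)

w_1 = (0, 3); ‖w_1‖ = 3.0000, so e_1 = (0.0000, 1.0000).
e_1·w_2 = 0.0000·4 + 1.0000·3 = 3.0000.
u_2 = w_2 − 3.0000·e_1 = (4.0000, 0.0000).
‖u_2‖ = 4.0000, so e_2 = (1.0000, 0.0000).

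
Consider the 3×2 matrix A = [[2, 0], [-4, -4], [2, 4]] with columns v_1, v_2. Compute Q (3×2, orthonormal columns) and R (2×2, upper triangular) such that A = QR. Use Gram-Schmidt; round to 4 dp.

Q = [[0.4082, -0.7071], [-0.8165, 0.0000], [0.4082, 0.7071]], R = [[4.8990, 4.8990], [0.0000, 2.8284]]

v_1 = (2, -4, 2); ‖v_1‖ = 4.8990, so q_1 = (0.4082, -0.8165, 0.4082).
q_1·v_2 = 0.4082·0 + (-0.8165)·(-4) + 0.4082·4 = 4.8990.
u_2 = v_2 − 4.8990·q_1 = (-2.0000, 0.0000, 2.0000).
‖u_2‖ = 2.8284, so q_2 = (-0.7071, 0.0000, 0.7071).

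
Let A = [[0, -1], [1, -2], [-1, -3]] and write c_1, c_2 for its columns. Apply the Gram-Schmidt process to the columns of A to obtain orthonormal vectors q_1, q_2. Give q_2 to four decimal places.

q_1 = c_1/‖c_1‖ = (0, 1, -1)/1.4142 = (0.0000, 0.7071, -0.7071).
r_{12} = q_1·c_2 = 0.7071.
u_2 = c_2 − 0.7071·q_1 = (-1.0000, -2.5000, -2.5000).
‖u_2‖ = 3.6742, so q_2 = (-0.2722, -0.6804, -0.6804).

q_2 = (-0.2722, -0.6804, -0.6804)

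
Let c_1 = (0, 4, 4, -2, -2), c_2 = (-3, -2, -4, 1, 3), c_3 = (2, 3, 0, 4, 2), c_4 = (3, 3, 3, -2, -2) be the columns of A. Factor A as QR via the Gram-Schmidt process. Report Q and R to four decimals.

Q = [[0.0000, -0.8195, 0.2714, 0.4963], [0.6325, 0.3278, 0.5559, 0.2946], [0.6325, -0.2185, -0.0209, -0.4573], [-0.3162, -0.1639, 0.6838, -0.6126], [-0.3162, 0.3825, 0.3863, 0.2871]], R = [[6.3246, -5.0596, 0.0000, 5.0596], [0.0000, 3.6606, -0.5464, -2.5679], [0.0000, 0.0000, 5.7185, 0.2793], [0.0000, 0.0000, 0.0000, 1.6517]]

c_1 = (0, 4, 4, -2, -2); ‖c_1‖ = 6.3246, so e_1 = (0.0000, 0.6325, 0.6325, -0.3162, -0.3162).
e_1·c_2 = 0.0000·(-3) + 0.6325·(-2) + 0.6325·(-4) + (-0.3162)·1 + (-0.3162)·3 = -5.0596.
u_2 = c_2 + 5.0596·e_1 = (-3.0000, 1.2000, -0.8000, -0.6000, 1.4000).
‖u_2‖ = 3.6606, so e_2 = (-0.8195, 0.3278, -0.2185, -0.1639, 0.3825).
e_1·c_3 = 0.0000·2 + 0.6325·3 + 0.6325·0 + (-0.3162)·4 + (-0.3162)·2 = 0.0000; e_2·c_3 = (-0.8195)·2 + 0.3278·3 + (-0.2185)·0 + (-0.1639)·4 + 0.3825·2 = -0.5464.
u_3 = c_3 + 0.0000·e_1 + 0.5464·e_2 = (1.5522, 3.1791, -0.1194, 3.9104, 2.2090).
‖u_3‖ = 5.7185, so e_3 = (0.2714, 0.5559, -0.0209, 0.6838, 0.3863).
e_1·c_4 = 0.0000·3 + 0.6325·3 + 0.6325·3 + (-0.3162)·(-2) + (-0.3162)·(-2) = 5.0596; e_2·c_4 = (-0.8195)·3 + 0.3278·3 + (-0.2185)·3 + (-0.1639)·(-2) + 0.3825·(-2) = -2.5679; e_3·c_4 = 0.2714·3 + 0.5559·3 + (-0.0209)·3 + 0.6838·(-2) + 0.3863·(-2) = 0.2793.
u_4 = c_4 − 5.0596·e_1 + 2.5679·e_2 − 0.2793·e_3 = (0.8197, 0.4865, -0.7554, -1.0119, 0.4742).
‖u_4‖ = 1.6517, so e_4 = (0.4963, 0.2946, -0.4573, -0.6126, 0.2871).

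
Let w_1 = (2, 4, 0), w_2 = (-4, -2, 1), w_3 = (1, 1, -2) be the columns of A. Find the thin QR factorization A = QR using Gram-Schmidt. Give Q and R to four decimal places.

w_1 = (2, 4, 0); ‖w_1‖ = 4.4721, so e_1 = (0.4472, 0.8944, 0.0000).
e_1·w_2 = 0.4472·(-4) + 0.8944·(-2) + 0.0000·1 = -3.5777.
u_2 = w_2 + 3.5777·e_1 = (-2.4000, 1.2000, 1.0000).
‖u_2‖ = 2.8636, so e_2 = (-0.8381, 0.4191, 0.3492).
e_1·w_3 = 0.4472·1 + 0.8944·1 + 0.0000·(-2) = 1.3416; e_2·w_3 = (-0.8381)·1 + 0.4191·1 + 0.3492·(-2) = -1.1175.
u_3 = w_3 − 1.3416·e_1 + 1.1175·e_2 = (-0.5366, 0.2683, -1.6098).
‖u_3‖ = 1.7179, so e_3 = (-0.3123, 0.1562, -0.9370).

Q = [[0.4472, -0.8381, -0.3123], [0.8944, 0.4191, 0.1562], [0.0000, 0.3492, -0.9370]], R = [[4.4721, -3.5777, 1.3416], [0.0000, 2.8636, -1.1175], [0.0000, 0.0000, 1.7179]]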